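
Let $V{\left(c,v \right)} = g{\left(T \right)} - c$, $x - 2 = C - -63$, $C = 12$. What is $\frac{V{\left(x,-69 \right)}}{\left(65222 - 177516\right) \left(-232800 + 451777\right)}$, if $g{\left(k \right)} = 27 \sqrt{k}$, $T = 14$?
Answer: $\frac{1}{319348094} - \frac{27 \sqrt{14}}{24589803238} \approx -9.7702 \cdot 10^{-10}$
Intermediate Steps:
$x = 77$ ($x = 2 + \left(12 - -63\right) = 2 + \left(12 + 63\right) = 2 + 75 = 77$)
$V{\left(c,v \right)} = - c + 27 \sqrt{14}$ ($V{\left(c,v \right)} = 27 \sqrt{14} - c = - c + 27 \sqrt{14}$)
$\frac{V{\left(x,-69 \right)}}{\left(65222 - 177516\right) \left(-232800 + 451777\right)} = \frac{\left(-1\right) 77 + 27 \sqrt{14}}{\left(65222 - 177516\right) \left(-232800 + 451777\right)} = \frac{-77 + 27 \sqrt{14}}{\left(-112294\right) 218977} = \frac{-77 + 27 \sqrt{14}}{-24589803238} = \left(-77 + 27 \sqrt{14}\right) \left(- \frac{1}{24589803238}\right) = \frac{1}{319348094} - \frac{27 \sqrt{14}}{24589803238}$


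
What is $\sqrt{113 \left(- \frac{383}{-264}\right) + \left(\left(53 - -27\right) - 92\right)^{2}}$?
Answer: $\frac{\sqrt{5365470}}{132} \approx 17.548$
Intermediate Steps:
$\sqrt{113 \left(- \frac{383}{-264}\right) + \left(\left(53 - -27\right) - 92\right)^{2}} = \sqrt{113 \left(\left(-383\right) \left(- \frac{1}{264}\right)\right) + \left(\left(53 + 27\right) - 92\right)^{2}} = \sqrt{113 \cdot \frac{383}{264} + \left(80 - 92\right)^{2}} = \sqrt{\frac{43279}{264} + \left(-12\right)^{2}} = \sqrt{\frac{43279}{264} + 144} = \sqrt{\frac{81295}{264}} = \frac{\sqrt{5365470}}{132}$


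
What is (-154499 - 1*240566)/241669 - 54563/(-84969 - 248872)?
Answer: -118702709018/80679020629 ≈ -1.4713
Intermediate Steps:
(-154499 - 1*240566)/241669 - 54563/(-84969 - 248872) = (-154499 - 240566)*(1/241669) - 54563/(-333841) = -395065*1/241669 - 54563*(-1/333841) = -395065/241669 + 54563/333841 = -118702709018/80679020629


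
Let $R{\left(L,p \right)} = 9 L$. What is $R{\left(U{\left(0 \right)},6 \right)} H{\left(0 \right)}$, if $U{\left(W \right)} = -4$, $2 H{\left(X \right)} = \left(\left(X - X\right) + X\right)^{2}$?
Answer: $0$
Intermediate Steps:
$H{\left(X \right)} = \frac{X^{2}}{2}$ ($H{\left(X \right)} = \frac{\left(\left(X - X\right) + X\right)^{2}}{2} = \frac{\left(0 + X\right)^{2}}{2} = \frac{X^{2}}{2}$)
$R{\left(U{\left(0 \right)},6 \right)} H{\left(0 \right)} = 9 \left(-4\right) \frac{0^{2}}{2} = - 36 \cdot \frac{1}{2} \cdot 0 = \left(-36\right) 0 = 0$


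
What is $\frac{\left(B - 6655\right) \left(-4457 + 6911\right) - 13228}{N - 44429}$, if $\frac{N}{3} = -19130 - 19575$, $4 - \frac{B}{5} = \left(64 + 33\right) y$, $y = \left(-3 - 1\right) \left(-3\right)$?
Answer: $\frac{15288899}{80272} \approx 190.46$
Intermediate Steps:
$y = 12$ ($y = \left(-4\right) \left(-3\right) = 12$)
$B = -5800$ ($B = 20 - 5 \left(64 + 33\right) 12 = 20 - 5 \cdot 97 \cdot 12 = 20 - 5820 = -5800$)
$N = -116115$ ($N = 3 \left(-19130 - 19575\right) = 3 \left(-38705\right) = -116115$)
$\frac{\left(B - 6655\right) \left(-4457 + 6911\right) - 13228}{N - 44429} = \frac{\left(-5800 - 6655\right) \left(-4457 + 6911\right) - 13228}{-116115 - 44429} = \frac{\left(-12455\right) 2454 - 13228}{-160544} = \left(-30564570 - 13228\right) \left(- \frac{1}{160544}\right) = \left(-30577798\right) \left(- \frac{1}{160544}\right) = \frac{15288899}{80272}$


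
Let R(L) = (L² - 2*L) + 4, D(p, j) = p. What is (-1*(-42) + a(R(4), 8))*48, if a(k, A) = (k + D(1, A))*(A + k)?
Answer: 14496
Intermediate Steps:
R(L) = 4 + L² - 2*L
a(k, A) = (1 + k)*(A + k) (a(k, A) = (k + 1)*(A + k) = (1 + k)*(A + k))
(-1*(-42) + a(R(4), 8))*48 = (-1*(-42) + (8 + (4 + 4² - 2*4) + (4 + 4² - 2*4)² + 8*(4 + 4² - 2*4)))*48 = (42 + (8 + (4 + 16 - 8) + (4 + 16 - 8)² + 8*(4 + 16 - 8)))*48 = (42 + (8 + 12 + 12² + 8*12))*48 = (42 + (8 + 12 + 144 + 96))*48 = (42 + 260)*48 = 302*48 = 14496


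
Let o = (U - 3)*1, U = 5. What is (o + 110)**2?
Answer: 12544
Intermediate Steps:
o = 2 (o = (5 - 3)*1 = 2*1 = 2)
(o + 110)**2 = (2 + 110)**2 = 112**2 = 12544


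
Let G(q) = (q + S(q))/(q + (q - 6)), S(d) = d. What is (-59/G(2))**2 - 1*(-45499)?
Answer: 185477/4 ≈ 46369.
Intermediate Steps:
G(q) = 2*q/(-6 + 2*q) (G(q) = (q + q)/(q + (q - 6)) = (2*q)/(q + (-6 + q)) = (2*q)/(-6 + 2*q) = 2*q/(-6 + 2*q))
(-59/G(2))**2 - 1*(-45499) = (-59/(2/(-3 + 2)))**2 - 1*(-45499) = (-59/(2/(-1)))**2 + 45499 = (-59/(2*(-1)))**2 + 45499 = (-59/(-2))**2 + 45499 = (-59*(-1/2))**2 + 45499 = (59/2)**2 + 45499 = 3481/4 + 45499 = 185477/4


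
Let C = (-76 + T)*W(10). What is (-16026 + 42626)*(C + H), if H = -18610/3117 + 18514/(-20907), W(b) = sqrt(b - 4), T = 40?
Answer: -3961515017600/21722373 - 957600*sqrt(6) ≈ -2.5280e+6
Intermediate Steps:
W(b) = sqrt(-4 + b)
C = -36*sqrt(6) (C = (-76 + 40)*sqrt(-4 + 10) = -36*sqrt(6) ≈ -88.182)
H = -148929136/21722373 (H = -18610*1/3117 + 18514*(-1/20907) = -18610/3117 - 18514/20907 = -148929136/21722373 ≈ -6.8560)
(-16026 + 42626)*(C + H) = (-16026 + 42626)*(-36*sqrt(6) - 148929136/21722373) = 26600*(-148929136/21722373 - 36*sqrt(6)) = -3961515017600/21722373 - 957600*sqrt(6)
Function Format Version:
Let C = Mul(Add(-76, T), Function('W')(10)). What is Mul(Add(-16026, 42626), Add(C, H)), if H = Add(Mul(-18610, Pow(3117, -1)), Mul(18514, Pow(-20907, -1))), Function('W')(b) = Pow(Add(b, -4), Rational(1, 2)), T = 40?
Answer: Add(Rational(-3961515017600, 21722373), Mul(-957600, Pow(6, Rational(1, 2)))) ≈ -2.5280e+6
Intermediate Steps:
Function('W')(b) = Pow(Add(-4, b), Rational(1, 2))
C = Mul(-36, Pow(6, Rational(1, 2))) (C = Mul(Add(-76, 40), Pow(Add(-4, 10), Rational(1, 2))) = Mul(-36, Pow(6, Rational(1, 2))) ≈ -88.182)
H = Rational(-148929136, 21722373) (H = Add(Mul(-18610, Rational(1, 3117)), Mul(18514, Rational(-1, 20907))) = Add(Rational(-18610, 3117), Rational(-18514, 20907)) = Rational(-148929136, 21722373) ≈ -6.8560)
Mul(Add(-16026, 42626), Add(C, H)) = Mul(Add(-16026, 42626), Add(Mul(-36, Pow(6, Rational(1, 2))), Rational(-148929136, 21722373))) = Mul(26600, Add(Rational(-148929136, 21722373), Mul(-36, Pow(6, Rational(1, 2))))) = Add(Rational(-3961515017600, 21722373), Mul(-957600, Pow(6, Rational(1, 2))))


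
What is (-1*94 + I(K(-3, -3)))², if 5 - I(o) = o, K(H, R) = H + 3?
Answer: 7921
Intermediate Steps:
K(H, R) = 3 + H
I(o) = 5 - o
(-1*94 + I(K(-3, -3)))² = (-1*94 + (5 - (3 - 3)))² = (-94 + (5 - 1*0))² = (-94 + (5 + 0))² = (-94 + 5)² = (-89)² = 7921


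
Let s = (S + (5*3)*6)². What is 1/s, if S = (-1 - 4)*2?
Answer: 1/6400 ≈ 0.00015625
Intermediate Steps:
S = -10 (S = -5*2 = -10)
s = 6400 (s = (-10 + (5*3)*6)² = (-10 + 15*6)² = (-10 + 90)² = 80² = 6400)
1/s = 1/6400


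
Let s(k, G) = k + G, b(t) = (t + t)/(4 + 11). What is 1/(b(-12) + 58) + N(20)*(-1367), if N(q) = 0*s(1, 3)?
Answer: 5/282 ≈ 0.017731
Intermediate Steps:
b(t) = 2*t/15 (b(t) = (2*t)/15 = (2*t)*(1/15) = 2*t/15)
s(k, G) = G + k
N(q) = 0 (N(q) = 0*(3 + 1) = 0*4 = 0)
1/(b(-12) + 58) + N(20)*(-1367) = 1/((2/15)*(-12) + 58) + 0*(-1367) = 1/(-8/5 + 58) + 0 = 1/(282/5) + 0 = 5/282 + 0 = 5/282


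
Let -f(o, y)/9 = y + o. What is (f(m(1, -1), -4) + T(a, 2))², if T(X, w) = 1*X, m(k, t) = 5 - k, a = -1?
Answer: 1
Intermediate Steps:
T(X, w) = X
f(o, y) = -9*o - 9*y (f(o, y) = -9*(y + o) = -9*(o + y) = -9*o - 9*y)
(f(m(1, -1), -4) + T(a, 2))² = ((-9*(5 - 1*1) - 9*(-4)) - 1)² = ((-9*(5 - 1) + 36) - 1)² = ((-9*4 + 36) - 1)² = ((-36 + 36) - 1)² = (0 - 1)² = (-1)² = 1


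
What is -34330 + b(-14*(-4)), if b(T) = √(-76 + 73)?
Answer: -34330 + I*√3 ≈ -34330.0 + 1.732*I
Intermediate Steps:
b(T) = I*√3 (b(T) = √(-3) = I*√3)
-34330 + b(-14*(-4)) = -34330 + I*√3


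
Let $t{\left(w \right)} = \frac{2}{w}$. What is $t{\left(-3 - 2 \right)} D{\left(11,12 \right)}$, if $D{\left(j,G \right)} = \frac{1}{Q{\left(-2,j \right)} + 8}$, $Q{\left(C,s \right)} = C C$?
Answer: $- \frac{1}{30} \approx -0.033333$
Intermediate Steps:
$Q{\left(C,s \right)} = C^{2}$
$D{\left(j,G \right)} = \frac{1}{12}$ ($D{\left(j,G \right)} = \frac{1}{\left(-2\right)^{2} + 8} = \frac{1}{4 + 8} = \frac{1}{12}$)
$t{\left(-3 - 2 \right)} D{\left(11,12 \right)} = \frac{2}{-3 - 2} \cdot \frac{1}{12} = \frac{2}{-5} \cdot \frac{1}{12} = 2 \left(- \frac{1}{5}\right) \frac{1}{12} = \left(- \frac{2}{5}\right) \frac{1}{12} = - \frac{1}{30}$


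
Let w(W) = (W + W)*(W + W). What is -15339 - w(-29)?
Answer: -18703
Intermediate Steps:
w(W) = 4*W² (w(W) = (2*W)*(2*W) = 4*W²)
-15339 - w(-29) = -15339 - 4*(-29)² = -15339 - 4*841 = -15339 - 1*3364 = -15339 - 3364 = -18703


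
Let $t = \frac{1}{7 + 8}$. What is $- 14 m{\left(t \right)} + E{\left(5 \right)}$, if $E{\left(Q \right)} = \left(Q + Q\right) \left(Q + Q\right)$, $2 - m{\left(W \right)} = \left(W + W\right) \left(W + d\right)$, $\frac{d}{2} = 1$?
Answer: $\frac{17068}{225} \approx 75.858$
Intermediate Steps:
$t = \frac{1}{15} \approx 0.066667$
$d = 2$ ($d = 2 \cdot 1 = 2$)
$m{\left(W \right)} = 2 - 2 W \left(2 + W\right)$ ($m{\left(W \right)} = 2 - \left(W + W\right) \left(W + 2\right) = 2 - 2 W \left(2 + W\right)$)
$E{\left(Q \right)} = 4 Q^{2}$ ($E{\left(Q \right)} = 2 Q 2 Q = 4 Q^{2}$)
$- 14 m{\left(t \right)} + E{\left(5 \right)} = - 14 \left(2 - \frac{4}{15} - \frac{2}{225}\right) + 4 \cdot 5^{2} = - 14 \left(2 - \frac{4}{15} - \frac{2}{225}\right) + 4 \cdot 25 = - 14 \left(2 - \frac{4}{15} - \frac{2}{225}\right) + 100 = \left(-14\right) \frac{388}{225} + 100 = - \frac{5432}{225} + 100 = \frac{17068}{225}$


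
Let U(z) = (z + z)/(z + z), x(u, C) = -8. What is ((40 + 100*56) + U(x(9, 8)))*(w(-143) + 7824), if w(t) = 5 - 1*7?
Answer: 44123902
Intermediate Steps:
w(t) = -2 (w(t) = 5 - 7 = -2)
U(z) = 1 (U(z) = (2*z)/((2*z)) = (2*z)*(1/(2*z)) = 1)
((40 + 100*56) + U(x(9, 8)))*(w(-143) + 7824) = ((40 + 100*56) + 1)*(-2 + 7824) = ((40 + 5600) + 1)*7822 = (5640 + 1)*7822 = 5641*7822 = 44123902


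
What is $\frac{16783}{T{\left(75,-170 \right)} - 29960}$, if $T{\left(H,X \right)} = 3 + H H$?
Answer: $- \frac{16783}{24332} \approx -0.68975$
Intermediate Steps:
$T{\left(H,X \right)} = 3 + H^{2}$
$\frac{16783}{T{\left(75,-170 \right)} - 29960} = \frac{16783}{\left(3 + 75^{2}\right) - 29960} = \frac{16783}{\left(3 + 5625\right) - 29960} = \frac{16783}{5628 - 29960} = \frac{16783}{-24332} = 16783 \left(- \frac{1}{24332}\right) = - \frac{16783}{24332}$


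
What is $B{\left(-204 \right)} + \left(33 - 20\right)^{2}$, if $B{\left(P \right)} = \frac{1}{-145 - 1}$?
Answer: $\frac{24673}{146} \approx 168.99$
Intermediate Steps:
$B{\left(P \right)} = - \frac{1}{146}$ ($B{\left(P \right)} = \frac{1}{-146} = - \frac{1}{146}$)
$B{\left(-204 \right)} + \left(33 - 20\right)^{2} = - \frac{1}{146} + \left(33 - 20\right)^{2} = - \frac{1}{146} + 13^{2} = - \frac{1}{146} + 169 = \frac{24673}{146}$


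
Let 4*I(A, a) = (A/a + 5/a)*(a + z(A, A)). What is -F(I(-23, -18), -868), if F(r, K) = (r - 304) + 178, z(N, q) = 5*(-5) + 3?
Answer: 136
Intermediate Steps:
z(N, q) = -22 (z(N, q) = -25 + 3 = -22)
I(A, a) = (-22 + a)*(5/a + A/a)/4 (I(A, a) = ((A/a + 5/a)*(a - 22))/4 = ((5/a + A/a)*(-22 + a))/4 = ((-22 + a)*(5/a + A/a))/4 = (-22 + a)*(5/a + A/a)/4)
F(r, K) = -126 + r (F(r, K) = (-304 + r) + 178 = -126 + r)
-F(I(-23, -18), -868) = -(-126 + (¼)*(-110 - 22*(-23) - 18*(5 - 23))/(-18)) = -(-126 + (¼)*(-1/18)*(-110 + 506 - 18*(-18))) = -(-126 + (¼)*(-1/18)*(-110 + 506 + 324)) = -(-126 + (¼)*(-1/18)*720) = -(-126 - 10) = -1*(-136) = 136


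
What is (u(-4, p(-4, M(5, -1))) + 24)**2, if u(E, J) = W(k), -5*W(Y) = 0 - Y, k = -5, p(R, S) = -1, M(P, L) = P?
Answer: 529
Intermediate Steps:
W(Y) = Y/5 (W(Y) = -(0 - Y)/5 = -(-1)*Y/5 = Y/5)
u(E, J) = -1 (u(E, J) = (1/5)*(-5) = -1)
(u(-4, p(-4, M(5, -1))) + 24)**2 = (-1 + 24)**2 = 23**2 = 529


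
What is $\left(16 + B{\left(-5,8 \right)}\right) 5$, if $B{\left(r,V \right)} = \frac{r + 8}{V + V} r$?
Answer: $\frac{1205}{16} \approx 75.313$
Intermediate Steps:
$B{\left(r,V \right)} = \frac{r \left(8 + r\right)}{2 V}$ ($B{\left(r,V \right)} = \frac{8 + r}{2 V} r = \frac{r \left(8 + r\right)}{2 V}$)
$\left(16 + B{\left(-5,8 \right)}\right) 5 = \left(16 + \frac{1}{2} \left(-5\right) \frac{1}{8} \left(8 - 5\right)\right) 5 = \left(16 + \frac{1}{2} \left(-5\right) \frac{1}{8} \cdot 3\right) 5 = \left(16 - \frac{15}{16}\right) 5 = \frac{241}{16} \cdot 5 = \frac{1205}{16}$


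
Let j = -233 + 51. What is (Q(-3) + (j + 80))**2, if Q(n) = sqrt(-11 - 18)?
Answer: (-102 + I*sqrt(29))**2 ≈ 10375.0 - 1098.6*I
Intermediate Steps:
j = -182
Q(n) = I*sqrt(29) (Q(n) = sqrt(-29) = I*sqrt(29))
(Q(-3) + (j + 80))**2 = (I*sqrt(29) + (-182 + 80))**2 = (I*sqrt(29) - 102)**2 = (-102 + I*sqrt(29))**2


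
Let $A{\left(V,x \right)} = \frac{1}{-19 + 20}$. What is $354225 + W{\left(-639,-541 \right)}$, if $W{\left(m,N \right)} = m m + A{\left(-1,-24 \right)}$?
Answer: $762547$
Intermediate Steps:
$A{\left(V,x \right)} = 1$ ($A{\left(V,x \right)} = 1^{-1} = 1$)
$W{\left(m,N \right)} = 1 + m^{2}$ ($W{\left(m,N \right)} = m m + 1 = m^{2} + 1 = 1 + m^{2}$)
$354225 + W{\left(-639,-541 \right)} = 354225 + \left(1 + \left(-639\right)^{2}\right) = 354225 + \left(1 + 408321\right) = 354225 + 408322 = 762547$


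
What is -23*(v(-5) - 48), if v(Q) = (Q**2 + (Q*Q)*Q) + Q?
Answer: 3519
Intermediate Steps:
v(Q) = Q + Q**2 + Q**3 (v(Q) = (Q**2 + Q**2*Q) + Q = (Q**2 + Q**3) + Q = Q + Q**2 + Q**3)
-23*(v(-5) - 48) = -23*(-5*(1 - 5 + (-5)**2) - 48) = -23*(-5*(1 - 5 + 25) - 48) = -23*(-5*21 - 48) = -23*(-105 - 48) = -23*(-153) = 3519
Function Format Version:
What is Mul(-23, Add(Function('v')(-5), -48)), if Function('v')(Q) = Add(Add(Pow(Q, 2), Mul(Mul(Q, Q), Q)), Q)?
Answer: 3519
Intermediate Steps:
Function('v')(Q) = Add(Q, Pow(Q, 2), Pow(Q, 3)) (Function('v')(Q) = Add(Add(Pow(Q, 2), Mul(Pow(Q, 2), Q)), Q) = Add(Add(Pow(Q, 2), Pow(Q, 3)), Q) = Add(Q, Pow(Q, 2), Pow(Q, 3)))
Mul(-23, Add(Function('v')(-5), -48)) = Mul(-23, Add(Mul(-5, Add(1, -5, Pow(-5, 2))), -48)) = Mul(-23, Add(Mul(-5, Add(1, -5, 25)), -48)) = Mul(-23, Add(Mul(-5, 21), -48)) = Mul(-23, Add(-105, -48)) = Mul(-23, -153) = 3519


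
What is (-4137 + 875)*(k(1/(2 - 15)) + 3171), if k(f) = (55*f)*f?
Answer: -1748281948/169 ≈ -1.0345e+7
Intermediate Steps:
k(f) = 55*f²
(-4137 + 875)*(k(1/(2 - 15)) + 3171) = (-4137 + 875)*(55*(1/(2 - 15))² + 3171) = -3262*(55*(1/(-13))² + 3171) = -3262*(55*(-1/13)² + 3171) = -3262*(55*(1/169) + 3171) = -3262*(55/169 + 3171) = -3262*535954/169 = -1748281948/169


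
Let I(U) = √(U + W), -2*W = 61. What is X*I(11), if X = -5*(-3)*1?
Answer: 15*I*√78/2 ≈ 66.238*I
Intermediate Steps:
W = -61/2 (W = -½*61 = -61/2 ≈ -30.500)
I(U) = √(-61/2 + U) (I(U) = √(U - 61/2) = √(-61/2 + U))
X = 15 (X = 15*1 = 15)
X*I(11) = 15*(√(-122 + 4*11)/2) = 15*(√(-122 + 44)/2) = 15*(√(-78)/2) = 15*((I*√78)/2) = 15*(I*√78/2) = 15*I*√78/2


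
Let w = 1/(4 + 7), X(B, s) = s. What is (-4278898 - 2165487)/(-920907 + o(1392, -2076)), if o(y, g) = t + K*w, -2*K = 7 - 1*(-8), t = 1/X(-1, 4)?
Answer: 283552940/40519927 ≈ 6.9979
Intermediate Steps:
t = 1/4 ≈ 0.25000
w = 1/11 ≈ 0.090909
K = -15/2 (K = -(7 - 1*(-8))/2 = -(7 + 8)/2 = -1/2*15 = -15/2 ≈ -7.5000)
o(y, g) = -19/44 (o(y, g) = 1/4 - 15/2*1/11 = 1/4 - 15/22 = -19/44)
(-4278898 - 2165487)/(-920907 + o(1392, -2076)) = (-4278898 - 2165487)/(-920907 - 19/44) = -6444385/(-40519927/44) = -6444385*(-44/40519927) = 283552940/40519927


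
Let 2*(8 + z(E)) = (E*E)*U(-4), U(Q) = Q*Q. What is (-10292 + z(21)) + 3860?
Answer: -2912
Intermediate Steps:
U(Q) = Q²
z(E) = -8 + 8*E² (z(E) = -8 + ((E*E)*(-4)²)/2 = -8 + (E²*16)/2 = -8 + (16*E²)/2 = -8 + 8*E²)
(-10292 + z(21)) + 3860 = (-10292 + (-8 + 8*21²)) + 3860 = (-10292 + (-8 + 8*441)) + 3860 = (-10292 + (-8 + 3528)) + 3860 = (-10292 + 3520) + 3860 = -6772 + 3860 = -2912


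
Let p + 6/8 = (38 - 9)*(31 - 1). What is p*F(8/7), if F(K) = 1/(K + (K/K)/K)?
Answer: 48678/113 ≈ 430.78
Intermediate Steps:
p = 3477/4 (p = -3/4 + (38 - 9)*(31 - 1) = -3/4 + 29*30 = -3/4 + 870 = 3477/4 ≈ 869.25)
F(K) = 1/(K + 1/K)
p*F(8/7) = 3477*((8/7)/(1 + (8/7)**2))/4 = 3477*((8*(1/7))/(1 + (8*(1/7))**2))/4 = 3477*(8/(7*(1 + (8/7)**2)))/4 = 3477*(8/(7*(1 + 64/49)))/4 = 3477*(8/(7*(113/49)))/4 = 3477*((8/7)*(49/113))/4 = (3477/4)*(56/113) = 48678/113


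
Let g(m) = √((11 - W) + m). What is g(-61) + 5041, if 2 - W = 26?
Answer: 5041 + I*√26 ≈ 5041.0 + 5.099*I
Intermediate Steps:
W = -24 (W = 2 - 1*26 = 2 - 26 = -24)
g(m) = √(35 + m) (g(m) = √((11 - 1*(-24)) + m) = √((11 + 24) + m) = √(35 + m))
g(-61) + 5041 = √(35 - 61) + 5041 = √(-26) + 5041 = I*√26 + 5041 = 5041 + I*√26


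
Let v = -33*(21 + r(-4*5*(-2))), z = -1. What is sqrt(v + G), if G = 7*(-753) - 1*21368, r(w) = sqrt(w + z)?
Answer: sqrt(-27332 - 33*sqrt(39)) ≈ 165.95*I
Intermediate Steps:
r(w) = sqrt(-1 + w) (r(w) = sqrt(w - 1) = sqrt(-1 + w))
v = -693 - 33*sqrt(39) (v = -33*(21 + sqrt(-1 - 4*5*(-2))) = -33*(21 + sqrt(-1 - 20*(-2))) = -33*(21 + sqrt(-1 + 40)) = -33*(21 + sqrt(39)) = -693 - 33*sqrt(39) ≈ -899.08)
G = -26639 (G = -5271 - 21368 = -26639)
sqrt(v + G) = sqrt((-693 - 33*sqrt(39)) - 26639) = sqrt(-27332 - 33*sqrt(39))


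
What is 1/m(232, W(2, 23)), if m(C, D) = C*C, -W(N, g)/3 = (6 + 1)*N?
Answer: 1/53824 ≈ 1.8579e-5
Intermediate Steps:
W(N, g) = -21*N (W(N, g) = -3*(6 + 1)*N = -21*N)
m(C, D) = C**2
1/m(232, W(2, 23)) = 1/(232**2) = 1/53824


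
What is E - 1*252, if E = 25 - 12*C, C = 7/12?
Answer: -234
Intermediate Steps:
C = 7/12 (C = 7*(1/12) = 7/12 ≈ 0.58333)
E = 18 (E = 25 - 12*7/12 = 25 - 7 = 18)
E - 1*252 = 18 - 1*252 = 18 - 252 = -234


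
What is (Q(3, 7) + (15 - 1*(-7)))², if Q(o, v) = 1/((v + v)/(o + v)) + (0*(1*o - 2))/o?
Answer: 25281/49 ≈ 515.94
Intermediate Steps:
Q(o, v) = (o + v)/(2*v) (Q(o, v) = 1/((2*v)/(o + v)) + (0*(o - 2))/o = 1/(2*v/(o + v)) + (0*(-2 + o))/o = 1*((o + v)/(2*v)) + 0/o = (o + v)/(2*v) + 0 = (o + v)/(2*v))
(Q(3, 7) + (15 - 1*(-7)))² = ((½)*(3 + 7)/7 + (15 - 1*(-7)))² = ((½)*(⅐)*10 + (15 + 7))² = (5/7 + 22)² = (159/7)² = 25281/49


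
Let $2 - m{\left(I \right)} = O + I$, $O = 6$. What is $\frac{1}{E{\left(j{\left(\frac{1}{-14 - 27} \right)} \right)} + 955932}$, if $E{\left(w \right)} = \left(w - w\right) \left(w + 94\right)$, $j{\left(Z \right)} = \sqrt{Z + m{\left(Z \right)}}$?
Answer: $\frac{1}{955932} \approx 1.0461 \cdot 10^{-6}$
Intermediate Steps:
$m{\left(I \right)} = -4 - I$ ($m{\left(I \right)} = 2 - \left(6 + I\right) = -4 - I$)
$j{\left(Z \right)} = 2 i$ ($j{\left(Z \right)} = \sqrt{Z - \left(4 + Z\right)} = \sqrt{-4} = 2 i$)
$E{\left(w \right)} = 0$ ($E{\left(w \right)} = 0 \left(94 + w\right) = 0$)
$\frac{1}{E{\left(j{\left(\frac{1}{-14 - 27} \right)} \right)} + 955932} = \frac{1}{0 + 955932} = \frac{1}{955932}$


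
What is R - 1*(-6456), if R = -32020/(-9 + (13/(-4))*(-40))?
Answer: 749156/121 ≈ 6191.4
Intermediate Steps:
R = -32020/121 (R = -32020/(-9 + (13*(-1/4))*(-40)) = -32020/(-9 - 13/4*(-40)) = -32020/(-9 + 130) = -32020/121 ≈ -264.63)
R - 1*(-6456) = -32020/121 - 1*(-6456) = -32020/121 + 6456 = 749156/121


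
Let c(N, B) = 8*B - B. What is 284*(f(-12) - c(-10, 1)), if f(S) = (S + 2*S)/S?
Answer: -1136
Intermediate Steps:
c(N, B) = 7*B
f(S) = 3 (f(S) = (3*S)/S = 3)
284*(f(-12) - c(-10, 1)) = 284*(3 - 7) = 284*(-4) = -1136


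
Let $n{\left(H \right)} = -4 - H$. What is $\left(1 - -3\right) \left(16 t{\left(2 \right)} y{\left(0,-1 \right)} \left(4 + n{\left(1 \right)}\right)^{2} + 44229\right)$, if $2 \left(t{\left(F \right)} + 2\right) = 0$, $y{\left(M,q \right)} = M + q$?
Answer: $177044$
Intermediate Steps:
$t{\left(F \right)} = -2$ ($t{\left(F \right)} = -2 + \frac{1}{2} \cdot 0 = -2 + 0 = -2$)
$\left(1 - -3\right) \left(16 t{\left(2 \right)} y{\left(0,-1 \right)} \left(4 + n{\left(1 \right)}\right)^{2} + 44229\right) = \left(1 - -3\right) \left(16 \left(- 2 \left(0 - 1\right)\right) \left(4 - 5\right)^{2} + 44229\right) = \left(1 + 3\right) \left(16 \left(\left(-2\right) \left(-1\right)\right) \left(4 - 5\right)^{2} + 44229\right) = 4 \left(16 \cdot 2 \left(4 - 5\right)^{2} + 44229\right) = 4 \left(32 \left(-1\right)^{2} + 44229\right) = 4 \left(32 \cdot 1 + 44229\right) = 4 \left(32 + 44229\right) = 4 \cdot 44261 = 177044$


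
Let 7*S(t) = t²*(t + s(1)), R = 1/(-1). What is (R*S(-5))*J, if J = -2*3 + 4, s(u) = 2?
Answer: -150/7 ≈ -21.429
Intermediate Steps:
R = -1
J = -2 (J = -6 + 4 = -2)
S(t) = t²*(2 + t)/7 (S(t) = (t²*(t + 2))/7 = (t²*(2 + t))/7 = t²*(2 + t)/7)
(R*S(-5))*J = -(-5)²*(2 - 5)/7*(-2) = -25*(-3)/7*(-2) = -1*(-75/7)*(-2) = (75/7)*(-2) = -150/7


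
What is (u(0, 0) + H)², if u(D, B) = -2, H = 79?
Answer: 5929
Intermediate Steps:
(u(0, 0) + H)² = (-2 + 79)² = 77² = 5929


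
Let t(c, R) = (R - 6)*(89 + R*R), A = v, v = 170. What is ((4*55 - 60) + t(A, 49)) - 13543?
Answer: 93687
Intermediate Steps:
A = 170
t(c, R) = (-6 + R)*(89 + R²)
((4*55 - 60) + t(A, 49)) - 13543 = ((4*55 - 60) + (-534 + 49³ - 6*49² + 89*49)) - 13543 = ((220 - 60) + (-534 + 117649 - 6*2401 + 4361)) - 13543 = (160 + (-534 + 117649 - 14406 + 4361)) - 13543 = (160 + 107070) - 13543 = 107230 - 13543 = 93687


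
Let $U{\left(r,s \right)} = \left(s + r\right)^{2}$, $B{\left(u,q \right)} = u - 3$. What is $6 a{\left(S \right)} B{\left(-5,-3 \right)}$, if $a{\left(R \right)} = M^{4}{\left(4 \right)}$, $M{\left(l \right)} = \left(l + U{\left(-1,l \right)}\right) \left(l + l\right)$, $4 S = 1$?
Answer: $-5615321088$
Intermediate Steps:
$B{\left(u,q \right)} = -3 + u$
$U{\left(r,s \right)} = \left(r + s\right)^{2}$
$S = \frac{1}{4}$ ($S = \frac{1}{4} \cdot 1 = \frac{1}{4} \approx 0.25$)
$M{\left(l \right)} = 2 l \left(l + \left(-1 + l\right)^{2}\right)$ ($M{\left(l \right)} = \left(l + \left(-1 + l\right)^{2}\right) \left(l + l\right) = \left(l + \left(-1 + l\right)^{2}\right) 2 l = 2 l \left(l + \left(-1 + l\right)^{2}\right)$)
$a{\left(R \right)} = 116985856$ ($a{\left(R \right)} = \left(2 \cdot 4 \left(4 + \left(-1 + 4\right)^{2}\right)\right)^{4} = \left(2 \cdot 4 \left(4 + 3^{2}\right)\right)^{4} = \left(2 \cdot 4 \left(4 + 9\right)\right)^{4} = \left(2 \cdot 4 \cdot 13\right)^{4} = 104^{4} = 116985856$)
$6 a{\left(S \right)} B{\left(-5,-3 \right)} = 6 \cdot 116985856 \left(-3 - 5\right) = 701915136 \left(-8\right) = -5615321088$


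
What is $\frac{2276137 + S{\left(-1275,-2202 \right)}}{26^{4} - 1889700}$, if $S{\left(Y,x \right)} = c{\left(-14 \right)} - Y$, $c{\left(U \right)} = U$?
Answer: $- \frac{1138699}{716362} \approx -1.5896$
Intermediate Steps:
$S{\left(Y,x \right)} = -14 - Y$
$\frac{2276137 + S{\left(-1275,-2202 \right)}}{26^{4} - 1889700} = \frac{2276137 - -1261}{26^{4} - 1889700} = \frac{2276137 + \left(-14 + 1275\right)}{456976 - 1889700} = \frac{2276137 + 1261}{-1432724} = 2277398 \left(- \frac{1}{1432724}\right) = - \frac{1138699}{716362}$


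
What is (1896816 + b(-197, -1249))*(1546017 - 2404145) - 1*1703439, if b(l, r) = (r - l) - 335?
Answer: -1626522400351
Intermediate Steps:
b(l, r) = -335 + r - l
(1896816 + b(-197, -1249))*(1546017 - 2404145) - 1*1703439 = (1896816 + (-335 - 1249 - 1*(-197)))*(1546017 - 2404145) - 1*1703439 = (1896816 + (-335 - 1249 + 197))*(-858128) - 1703439 = (1896816 - 1387)*(-858128) - 1703439 = 1895429*(-858128) - 1703439 = -1626520696912 - 1703439 = -1626522400351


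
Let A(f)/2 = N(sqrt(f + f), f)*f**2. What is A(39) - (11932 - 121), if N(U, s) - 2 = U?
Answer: -5727 + 3042*sqrt(78) ≈ 21139.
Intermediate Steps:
N(U, s) = 2 + U
A(f) = 2*f**2*(2 + sqrt(2)*sqrt(f)) (A(f) = 2*((2 + sqrt(f + f))*f**2) = 2*((2 + sqrt(2*f))*f**2) = 2*((2 + sqrt(2)*sqrt(f))*f**2) = 2*(f**2*(2 + sqrt(2)*sqrt(f))) = 2*f**2*(2 + sqrt(2)*sqrt(f)))
A(39) - (11932 - 121) = 2*39**2*(2 + sqrt(2)*sqrt(39)) - (11932 - 121) = 2*1521*(2 + sqrt(78)) - 1*11811 = (6084 + 3042*sqrt(78)) - 11811 = -5727 + 3042*sqrt(78)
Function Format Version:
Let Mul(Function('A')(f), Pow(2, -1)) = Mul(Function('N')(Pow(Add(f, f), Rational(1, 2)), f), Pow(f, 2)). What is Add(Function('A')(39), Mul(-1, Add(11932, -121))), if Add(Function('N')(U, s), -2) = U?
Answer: Add(-5727, Mul(3042, Pow(78, Rational(1, 2)))) ≈ 21139.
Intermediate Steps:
Function('N')(U, s) = Add(2, U)
Function('A')(f) = Mul(2, Pow(f, 2), Add(2, Mul(Pow(2, Rational(1, 2)), Pow(f, Rational(1, 2))))) (Function('A')(f) = Mul(2, Mul(Add(2, Pow(Add(f, f), Rational(1, 2))), Pow(f, 2))) = Mul(2, Mul(Add(2, Pow(Mul(2, f), Rational(1, 2))), Pow(f, 2))) = Mul(2, Mul(Add(2, Mul(Pow(2, Rational(1, 2)), Pow(f, Rational(1, 2)))), Pow(f, 2))) = Mul(2, Mul(Pow(f, 2), Add(2, Mul(Pow(2, Rational(1, 2)), Pow(f, Rational(1, 2)))))) = Mul(2, Pow(f, 2), Add(2, Mul(Pow(2, Rational(1, 2)), Pow(f, Rational(1, 2))))))
Add(Function('A')(39), Mul(-1, Add(11932, -121))) = Add(Mul(2, Pow(39, 2), Add(2, Mul(Pow(2, Rational(1, 2)), Pow(39, Rational(1, 2))))), Mul(-1, Add(11932, -121))) = Add(Mul(2, 1521, Add(2, Pow(78, Rational(1, 2)))), Mul(-1, 11811)) = Add(Add(6084, Mul(3042, Pow(78, Rational(1, 2)))), -11811) = Add(-5727, Mul(3042, Pow(78, Rational(1, 2))))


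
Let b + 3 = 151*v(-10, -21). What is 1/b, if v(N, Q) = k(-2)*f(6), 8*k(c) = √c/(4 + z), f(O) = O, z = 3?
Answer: -392/69579 - 2114*I*√2/69579 ≈ -0.0056339 - 0.042968*I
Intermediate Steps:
k(c) = √c/56 (k(c) = (√c/(4 + 3))/8 = (√c/7)/8 = √c/56)
v(N, Q) = 3*I*√2/28 (v(N, Q) = (√(-2)/56)*6 = ((I*√2)/56)*6 = (I*√2/56)*6 = 3*I*√2/28)
b = -3 + 453*I*√2/28 (b = -3 + 151*(3*I*√2/28) = -3 + 453*I*√2/28 ≈ -3.0 + 22.88*I)
1/b = 1/(-3 + 453*I*√2/28)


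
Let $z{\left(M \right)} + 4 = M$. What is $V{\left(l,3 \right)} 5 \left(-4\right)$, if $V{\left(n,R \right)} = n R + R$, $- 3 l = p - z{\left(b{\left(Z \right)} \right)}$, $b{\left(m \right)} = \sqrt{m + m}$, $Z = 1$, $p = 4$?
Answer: $100 - 20 \sqrt{2} \approx 71.716$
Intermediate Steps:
$b{\left(m \right)} = \sqrt{2} \sqrt{m}$ ($b{\left(m \right)} = \sqrt{2 m} = \sqrt{2} \sqrt{m}$)
$z{\left(M \right)} = -4 + M$
$l = - \frac{8}{3} + \frac{\sqrt{2}}{3}$ ($l = - \frac{4 - \left(-4 + \sqrt{2} \sqrt{1}\right)}{3} = - \frac{4 - \left(-4 + \sqrt{2} \cdot 1\right)}{3} = - \frac{4 - \left(-4 + \sqrt{2}\right)}{3} = - \frac{4 + \left(4 - \sqrt{2}\right)}{3} = - \frac{8 - \sqrt{2}}{3} = - \frac{8}{3} + \frac{\sqrt{2}}{3} \approx -2.1953$)
$V{\left(n,R \right)} = R + R n$ ($V{\left(n,R \right)} = R n + R = R + R n$)
$V{\left(l,3 \right)} 5 \left(-4\right) = 3 \left(1 - \left(\frac{8}{3} - \frac{\sqrt{2}}{3}\right)\right) 5 \left(-4\right) = 3 \left(- \frac{5}{3} + \frac{\sqrt{2}}{3}\right) 5 \left(-4\right) = \left(-5 + \sqrt{2}\right) 5 \left(-4\right) = \left(-25 + 5 \sqrt{2}\right) \left(-4\right) = 100 - 20 \sqrt{2}$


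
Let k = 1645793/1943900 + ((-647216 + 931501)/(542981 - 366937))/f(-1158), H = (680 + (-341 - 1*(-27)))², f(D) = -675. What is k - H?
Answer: -154713552511923197/1154965269150 ≈ -1.3396e+5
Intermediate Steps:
H = 133956 (H = (680 + (-341 + 27))² = (680 - 314)² = 366² = 133956)
k = 975082334203/1154965269150 (k = 1645793/1943900 + ((-647216 + 931501)/(542981 - 366937))/(-675) = 1645793*(1/1943900) + (284285/176044)*(-1/675) = 1645793/1943900 + (284285*(1/176044))*(-1/675) = 1645793/1943900 + (284285/176044)*(-1/675) = 1645793/1943900 - 56857/23765940 = 975082334203/1154965269150 ≈ 0.84425)
k - H = 975082334203/1154965269150 - 1*133956 = 975082334203/1154965269150 - 133956 = -154713552511923197/1154965269150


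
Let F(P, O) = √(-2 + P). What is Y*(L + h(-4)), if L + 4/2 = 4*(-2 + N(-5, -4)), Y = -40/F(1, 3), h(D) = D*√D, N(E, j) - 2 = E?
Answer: 320 - 880*I ≈ 320.0 - 880.0*I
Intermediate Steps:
N(E, j) = 2 + E
h(D) = D^(3/2)
Y = 40*I (Y = -40/√(-2 + 1) = -40*(-I) = -(-40)*I = 40*I ≈ 40.0*I)
L = -22 (L = -2 + 4*(-2 + (2 - 5)) = -2 + 4*(-2 - 3) = -2 + 4*(-5) = -2 - 20 = -22)
Y*(L + h(-4)) = (40*I)*(-22 + (-4)^(3/2)) = (40*I)*(-22 - 8*I) = 40*I*(-22 - 8*I)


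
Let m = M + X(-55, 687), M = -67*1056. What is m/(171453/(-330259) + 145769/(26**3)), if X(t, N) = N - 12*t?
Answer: -30990038210040/3471389711 ≈ -8927.3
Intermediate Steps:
M = -70752
m = -69405 (m = -70752 + (687 - 12*(-55)) = -70752 + (687 + 660) = -70752 + 1347 = -69405)
m/(171453/(-330259) + 145769/(26**3)) = -69405/(171453/(-330259) + 145769/(26**3)) = -69405/(171453*(-1/330259) + 145769/17576) = -69405/(-171453/330259 + 145769*(1/17576)) = -69405/(-171453/330259 + 11213/1352) = -69405/3471389711/446510168 = -69405*446510168/3471389711 = -30990038210040/3471389711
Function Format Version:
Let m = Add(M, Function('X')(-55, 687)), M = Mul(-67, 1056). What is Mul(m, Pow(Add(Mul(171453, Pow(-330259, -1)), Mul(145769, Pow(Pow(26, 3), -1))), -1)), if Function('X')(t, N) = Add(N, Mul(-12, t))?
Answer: Rational(-30990038210040, 3471389711) ≈ -8927.3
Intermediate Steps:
M = -70752
m = -69405 (m = Add(-70752, Add(687, Mul(-12, -55))) = Add(-70752, Add(687, 660)) = Add(-70752, 1347) = -69405)
Mul(m, Pow(Add(Mul(171453, Pow(-330259, -1)), Mul(145769, Pow(Pow(26, 3), -1))), -1)) = Mul(-69405, Pow(Add(Mul(171453, Pow(-330259, -1)), Mul(145769, Pow(Pow(26, 3), -1))), -1)) = Mul(-69405, Pow(Add(Mul(171453, Rational(-1, 330259)), Mul(145769, Pow(17576, -1))), -1)) = Mul(-69405, Pow(Add(Rational(-171453, 330259), Mul(145769, Rational(1, 17576))), -1)) = Mul(-69405, Pow(Add(Rational(-171453, 330259), Rational(11213, 1352)), -1)) = Mul(-69405, Pow(Rational(3471389711, 446510168), -1)) = Mul(-69405, Rational(446510168, 3471389711)) = Rational(-30990038210040, 3471389711)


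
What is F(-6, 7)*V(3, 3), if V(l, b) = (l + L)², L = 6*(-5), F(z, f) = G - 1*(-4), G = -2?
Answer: 1458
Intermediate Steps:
F(z, f) = 2 (F(z, f) = -2 - 1*(-4) = -2 + 4 = 2)
L = -30
V(l, b) = (-30 + l)² (V(l, b) = (l - 30)² = (-30 + l)²)
F(-6, 7)*V(3, 3) = 2*(-30 + 3)² = 2*(-27)² = 2*729 = 1458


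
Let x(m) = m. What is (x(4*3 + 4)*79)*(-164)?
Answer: -207296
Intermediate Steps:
(x(4*3 + 4)*79)*(-164) = ((4*3 + 4)*79)*(-164) = ((12 + 4)*79)*(-164) = (16*79)*(-164) = 1264*(-164) = -207296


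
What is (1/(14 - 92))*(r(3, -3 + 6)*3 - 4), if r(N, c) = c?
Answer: -5/78 ≈ -0.064103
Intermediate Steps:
(1/(14 - 92))*(r(3, -3 + 6)*3 - 4) = (1/(14 - 92))*((-3 + 6)*3 - 4) = (1/(-78))*(3*3 - 4) = (1*(-1/78))*(9 - 4) = -1/78*5 = -5/78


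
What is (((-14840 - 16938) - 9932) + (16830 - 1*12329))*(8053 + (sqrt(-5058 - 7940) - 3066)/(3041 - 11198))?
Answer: -814770272961/2719 + 12403*I*sqrt(12998)/2719 ≈ -2.9966e+8 + 520.06*I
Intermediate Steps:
(((-14840 - 16938) - 9932) + (16830 - 1*12329))*(8053 + (sqrt(-5058 - 7940) - 3066)/(3041 - 11198)) = ((-31778 - 9932) + (16830 - 12329))*(8053 + (sqrt(-12998) - 3066)/(-8157)) = (-41710 + 4501)*(8053 + (I*sqrt(12998) - 3066)*(-1/8157)) = -37209*(8053 + (-3066 + I*sqrt(12998))*(-1/8157)) = -37209*(8053 + (1022/2719 - I*sqrt(12998)/8157)) = -37209*(21897129/2719 - I*sqrt(12998)/8157) = -814770272961/2719 + 12403*I*sqrt(12998)/2719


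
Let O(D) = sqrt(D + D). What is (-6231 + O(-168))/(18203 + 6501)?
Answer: -6231/24704 + I*sqrt(21)/6176 ≈ -0.25223 + 0.000742*I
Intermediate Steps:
O(D) = sqrt(2)*sqrt(D) (O(D) = sqrt(2*D) = sqrt(2)*sqrt(D))
(-6231 + O(-168))/(18203 + 6501) = (-6231 + sqrt(2)*sqrt(-168))/(18203 + 6501) = (-6231 + sqrt(2)*(2*I*sqrt(42)))/24704 = (-6231 + 4*I*sqrt(21))*(1/24704) = -6231/24704 + I*sqrt(21)/6176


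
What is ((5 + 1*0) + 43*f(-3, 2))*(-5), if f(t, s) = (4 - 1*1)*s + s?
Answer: -1745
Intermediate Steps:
f(t, s) = 4*s (f(t, s) = (4 - 1)*s + s = 3*s + s = 4*s)
((5 + 1*0) + 43*f(-3, 2))*(-5) = ((5 + 1*0) + 43*(4*2))*(-5) = ((5 + 0) + 43*8)*(-5) = (5 + 344)*(-5) = 349*(-5) = -1745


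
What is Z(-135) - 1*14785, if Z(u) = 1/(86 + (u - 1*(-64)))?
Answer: -221774/15 ≈ -14785.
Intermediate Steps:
Z(u) = 1/(150 + u) (Z(u) = 1/(86 + (u + 64)) = 1/(86 + (64 + u)) = 1/(150 + u))
Z(-135) - 1*14785 = 1/(150 - 135) - 1*14785 = 1/15 - 14785 = -221774/15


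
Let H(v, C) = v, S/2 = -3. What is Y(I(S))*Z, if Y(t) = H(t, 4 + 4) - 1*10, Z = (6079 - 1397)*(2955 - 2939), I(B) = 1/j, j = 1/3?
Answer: -524384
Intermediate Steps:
S = -6 (S = 2*(-3) = -6)
j = ⅓ ≈ 0.33333
I(B) = 3 (I(B) = 1/(⅓) = 3)
Z = 74912 (Z = 4682*16 = 74912)
Y(t) = -10 + t (Y(t) = t - 1*10 = t - 10 = -10 + t)
Y(I(S))*Z = (-10 + 3)*74912 = -7*74912 = -524384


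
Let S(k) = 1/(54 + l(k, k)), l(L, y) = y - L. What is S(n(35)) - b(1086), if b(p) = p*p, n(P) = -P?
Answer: -63687383/54 ≈ -1.1794e+6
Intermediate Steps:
S(k) = 1/54 (S(k) = 1/(54 + (k - k)) = 1/(54 + 0) = 1/54)
b(p) = p**2
S(n(35)) - b(1086) = 1/54 - 1*1086**2 = 1/54 - 1*1179396 = 1/54 - 1179396 = -63687383/54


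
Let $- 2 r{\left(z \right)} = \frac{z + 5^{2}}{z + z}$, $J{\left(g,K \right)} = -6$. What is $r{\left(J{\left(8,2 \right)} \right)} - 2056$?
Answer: $- \frac{49325}{24} \approx -2055.2$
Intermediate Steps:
$r{\left(z \right)} = - \frac{25 + z}{4 z}$ ($r{\left(z \right)} = - \frac{\left(z + 5^{2}\right) \frac{1}{z + z}}{2} = - \frac{\left(z + 25\right) \frac{1}{2 z}}{2} = - \frac{\left(25 + z\right) \frac{1}{2 z}}{2} = - \frac{\frac{1}{2} \frac{1}{z} \left(25 + z\right)}{2} = - \frac{25 + z}{4 z}$)
$r{\left(J{\left(8,2 \right)} \right)} - 2056 = \frac{-25 - -6}{4 \left(-6\right)} - 2056 = \frac{1}{4} \left(- \frac{1}{6}\right) \left(-25 + 6\right) - 2056 = \frac{1}{4} \left(- \frac{1}{6}\right) \left(-19\right) - 2056 = \frac{19}{24} - 2056 = - \frac{49325}{24}$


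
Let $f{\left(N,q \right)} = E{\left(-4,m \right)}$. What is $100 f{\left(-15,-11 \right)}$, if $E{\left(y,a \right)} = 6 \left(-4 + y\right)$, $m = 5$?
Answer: $-4800$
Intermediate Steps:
$E{\left(y,a \right)} = -24 + 6 y$
$f{\left(N,q \right)} = -48$ ($f{\left(N,q \right)} = -24 + 6 \left(-4\right) = -24 - 24 = -48$)
$100 f{\left(-15,-11 \right)} = 100 \left(-48\right) = -4800$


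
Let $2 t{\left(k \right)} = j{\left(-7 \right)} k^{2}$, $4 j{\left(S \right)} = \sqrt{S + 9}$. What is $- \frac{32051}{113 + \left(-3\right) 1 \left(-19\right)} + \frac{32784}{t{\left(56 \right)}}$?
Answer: $- \frac{32051}{170} + \frac{2049 \sqrt{2}}{49} \approx -129.4$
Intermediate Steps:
$j{\left(S \right)} = \frac{\sqrt{9 + S}}{4}$ ($j{\left(S \right)} = \frac{\sqrt{S + 9}}{4} = \frac{\sqrt{9 + S}}{4}$)
$t{\left(k \right)} = \frac{\sqrt{2} k^{2}}{8}$ ($t{\left(k \right)} = \frac{\frac{\sqrt{9 - 7}}{4} k^{2}}{2} = \frac{\frac{\sqrt{2}}{4} k^{2}}{2} = \frac{\frac{1}{4} \sqrt{2} k^{2}}{2} = \frac{\sqrt{2} k^{2}}{8}$)
$- \frac{32051}{113 + \left(-3\right) 1 \left(-19\right)} + \frac{32784}{t{\left(56 \right)}} = - \frac{32051}{113 + \left(-3\right) 1 \left(-19\right)} + \frac{32784}{\frac{1}{8} \sqrt{2} \cdot 56^{2}} = - \frac{32051}{113 - -57} + \frac{32784}{\frac{1}{8} \sqrt{2} \cdot 3136} = - \frac{32051}{113 + 57} + \frac{32784}{392 \sqrt{2}} = - \frac{32051}{170} + 32784 \frac{\sqrt{2}}{784} = \left(-32051\right) \frac{1}{170} + \frac{2049 \sqrt{2}}{49} = - \frac{32051}{170} + \frac{2049 \sqrt{2}}{49}$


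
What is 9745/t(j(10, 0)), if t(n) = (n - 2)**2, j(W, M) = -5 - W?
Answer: 9745/289 ≈ 33.720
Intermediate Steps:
t(n) = (-2 + n)**2
9745/t(j(10, 0)) = 9745/((-2 + (-5 - 1*10))**2) = 9745/((-2 + (-5 - 10))**2) = 9745/((-2 - 15)**2) = 9745/((-17)**2) = 9745/289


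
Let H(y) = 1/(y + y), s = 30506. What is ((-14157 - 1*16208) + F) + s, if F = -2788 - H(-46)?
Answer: -243523/92 ≈ -2647.0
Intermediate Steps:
H(y) = 1/(2*y)
F = -256495/92 (F = -2788 - 1/(2*(-46)) = -2788 - (-1)/(2*46) = -2788 - 1*(-1/92) = -2788 + 1/92 = -256495/92 ≈ -2788.0)
((-14157 - 1*16208) + F) + s = ((-14157 - 1*16208) - 256495/92) + 30506 = ((-14157 - 16208) - 256495/92) + 30506 = (-30365 - 256495/92) + 30506 = -3050075/92 + 30506 = -243523/92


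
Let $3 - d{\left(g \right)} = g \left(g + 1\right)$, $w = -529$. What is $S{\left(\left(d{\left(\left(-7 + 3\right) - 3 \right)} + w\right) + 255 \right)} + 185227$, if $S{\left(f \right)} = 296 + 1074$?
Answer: $186597$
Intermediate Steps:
$d{\left(g \right)} = 3 - g \left(1 + g\right)$ ($d{\left(g \right)} = 3 - g \left(g + 1\right) = 3 - g \left(1 + g\right)$)
$S{\left(f \right)} = 1370$
$S{\left(\left(d{\left(\left(-7 + 3\right) - 3 \right)} + w\right) + 255 \right)} + 185227 = 1370 + 185227 = 186597$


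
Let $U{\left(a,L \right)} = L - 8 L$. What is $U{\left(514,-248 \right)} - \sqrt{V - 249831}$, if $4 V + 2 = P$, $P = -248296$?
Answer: $1736 - \frac{i \sqrt{1247622}}{2} \approx 1736.0 - 558.49 i$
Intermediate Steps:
$U{\left(a,L \right)} = - 7 L$ ($U{\left(a,L \right)} = L - 8 L = - 7 L$)
$V = - \frac{124149}{2}$ ($V = - \frac{1}{2} + \frac{1}{4} \left(-248296\right) = - \frac{1}{2} - 62074 = - \frac{124149}{2} \approx -62075.0$)
$U{\left(514,-248 \right)} - \sqrt{V - 249831} = \left(-7\right) \left(-248\right) - \sqrt{- \frac{124149}{2} - 249831} = 1736 - \sqrt{- \frac{623811}{2}} = 1736 - \frac{i \sqrt{1247622}}{2}$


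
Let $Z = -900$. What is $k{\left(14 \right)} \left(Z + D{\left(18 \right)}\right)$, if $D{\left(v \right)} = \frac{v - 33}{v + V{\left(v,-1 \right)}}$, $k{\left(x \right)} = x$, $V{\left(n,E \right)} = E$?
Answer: $- \frac{214410}{17} \approx -12612.0$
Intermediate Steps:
$D{\left(v \right)} = \frac{-33 + v}{-1 + v}$ ($D{\left(v \right)} = \frac{v - 33}{v - 1} = \frac{-33 + v}{-1 + v}$)
$k{\left(14 \right)} \left(Z + D{\left(18 \right)}\right) = 14 \left(-900 + \frac{-33 + 18}{-1 + 18}\right) = 14 \left(-900 + \frac{1}{17} \left(-15\right)\right) = 14 \left(-900 - \frac{15}{17}\right) = 14 \left(- \frac{15315}{17}\right) = - \frac{214410}{17}$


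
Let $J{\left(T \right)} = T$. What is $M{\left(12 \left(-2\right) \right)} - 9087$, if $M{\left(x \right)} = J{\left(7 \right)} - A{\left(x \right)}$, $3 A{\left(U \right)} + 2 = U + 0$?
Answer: $- \frac{27214}{3} \approx -9071.3$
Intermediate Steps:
$A{\left(U \right)} = - \frac{2}{3} + \frac{U}{3}$ ($A{\left(U \right)} = - \frac{2}{3} + \frac{U + 0}{3} = - \frac{2}{3} + \frac{U}{3}$)
$M{\left(x \right)} = \frac{23}{3} - \frac{x}{3}$ ($M{\left(x \right)} = 7 - \left(- \frac{2}{3} + \frac{x}{3}\right) = \frac{23}{3} - \frac{x}{3}$)
$M{\left(12 \left(-2\right) \right)} - 9087 = \left(\frac{23}{3} - \frac{12 \left(-2\right)}{3}\right) - 9087 = \left(\frac{23}{3} - -8\right) - 9087 = \left(\frac{23}{3} + 8\right) - 9087 = \frac{47}{3} - 9087 = - \frac{27214}{3}$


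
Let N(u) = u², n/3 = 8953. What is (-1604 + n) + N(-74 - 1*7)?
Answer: 31816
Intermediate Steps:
n = 26859 (n = 3*8953 = 26859)
(-1604 + n) + N(-74 - 1*7) = (-1604 + 26859) + (-74 - 1*7)² = 25255 + (-74 - 7)² = 25255 + (-81)² = 25255 + 6561 = 31816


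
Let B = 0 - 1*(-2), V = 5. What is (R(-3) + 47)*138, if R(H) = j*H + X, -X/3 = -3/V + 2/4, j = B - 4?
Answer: 36777/5 ≈ 7355.4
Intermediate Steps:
B = 2 (B = 0 + 2 = 2)
j = -2 (j = 2 - 4 = -2)
X = 3/10 (X = -3*(-3/5 + 2/4) = -3*(-3*1/5 + 2*(1/4)) = -3*(-3/5 + 1/2) = -3*(-1/10) = 3/10 ≈ 0.30000)
R(H) = 3/10 - 2*H (R(H) = -2*H + 3/10 = 3/10 - 2*H)
(R(-3) + 47)*138 = ((3/10 - 2*(-3)) + 47)*138 = ((3/10 + 6) + 47)*138 = (63/10 + 47)*138 = (533/10)*138 = 36777/5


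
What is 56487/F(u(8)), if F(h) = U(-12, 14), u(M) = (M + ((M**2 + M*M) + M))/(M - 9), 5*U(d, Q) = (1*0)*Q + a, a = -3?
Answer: -94145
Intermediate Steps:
U(d, Q) = -3/5 (U(d, Q) = ((1*0)*Q - 3)/5 = (0*Q - 3)/5 = (0 - 3)/5 = (1/5)*(-3) = -3/5)
u(M) = (2*M + 2*M**2)/(-9 + M) (u(M) = (M + ((M**2 + M**2) + M))/(-9 + M) = (M + (2*M**2 + M))/(-9 + M) = (M + (M + 2*M**2))/(-9 + M) = (2*M + 2*M**2)/(-9 + M))
F(h) = -3/5
56487/F(u(8)) = 56487/(-3/5) = 56487*(-5/3) = -94145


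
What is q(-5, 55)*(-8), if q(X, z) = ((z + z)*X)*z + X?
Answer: 242040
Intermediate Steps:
q(X, z) = X + 2*X*z**2 (q(X, z) = ((2*z)*X)*z + X = (2*X*z)*z + X = 2*X*z**2 + X = X + 2*X*z**2)
q(-5, 55)*(-8) = -5*(1 + 2*55**2)*(-8) = -5*(1 + 2*3025)*(-8) = -5*(1 + 6050)*(-8) = -5*6051*(-8) = -30255*(-8) = 242040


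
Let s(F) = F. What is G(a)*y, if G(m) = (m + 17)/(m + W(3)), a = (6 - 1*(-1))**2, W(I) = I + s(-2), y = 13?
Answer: 429/25 ≈ 17.160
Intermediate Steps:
W(I) = -2 + I (W(I) = I - 2 = -2 + I)
a = 49 (a = (6 + 1)**2 = 7**2 = 49)
G(m) = (17 + m)/(1 + m) (G(m) = (m + 17)/(m + (-2 + 3)) = (17 + m)/(m + 1) = (17 + m)/(1 + m))
G(a)*y = ((17 + 49)/(1 + 49))*13 = (66/50)*13 = ((1/50)*66)*13 = (33/25)*13 = 429/25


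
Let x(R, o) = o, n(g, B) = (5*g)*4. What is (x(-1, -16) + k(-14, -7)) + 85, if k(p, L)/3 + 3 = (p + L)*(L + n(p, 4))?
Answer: 18141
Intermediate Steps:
n(g, B) = 20*g
k(p, L) = -9 + 3*(L + p)*(L + 20*p) (k(p, L) = -9 + 3*((p + L)*(L + 20*p)) = -9 + 3*((L + p)*(L + 20*p)) = -9 + 3*(L + p)*(L + 20*p))
(x(-1, -16) + k(-14, -7)) + 85 = (-16 + (-9 + 3*(-7)**2 + 60*(-14)**2 + 63*(-7)*(-14))) + 85 = (-16 + (-9 + 3*49 + 60*196 + 6174)) + 85 = (-16 + (-9 + 147 + 11760 + 6174)) + 85 = (-16 + 18072) + 85 = 18056 + 85 = 18141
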